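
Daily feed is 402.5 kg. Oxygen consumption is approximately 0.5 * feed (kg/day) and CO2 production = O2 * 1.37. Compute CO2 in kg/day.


O2 = 402.5 * 0.5 = 201.25
CO2 = 201.25 * 1.37 = 275.7125

275.7125 kg/day


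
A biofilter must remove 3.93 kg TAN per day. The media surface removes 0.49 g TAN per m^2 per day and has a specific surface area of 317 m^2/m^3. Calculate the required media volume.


A = 3.93*1000 / 0.49 = 8020.4082 m^2
V = 8020.4082 / 317 = 25.301

25.301 m^3


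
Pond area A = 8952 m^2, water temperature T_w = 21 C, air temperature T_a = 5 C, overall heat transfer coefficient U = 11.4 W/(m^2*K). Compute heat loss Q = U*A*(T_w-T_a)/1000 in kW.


Temperature difference dT = 21 - 5 = 16 K
Heat loss (W) = U * A * dT = 11.4 * 8952 * 16 = 1632844.8 W
Convert to kW: 1632844.8 / 1000 = 1632.8448 kW

1632.8448 kW


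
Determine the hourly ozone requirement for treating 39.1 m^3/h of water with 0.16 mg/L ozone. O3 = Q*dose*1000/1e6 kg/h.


O3 demand (mg/h) = Q * dose * 1000 = 39.1 * 0.16 * 1000 = 6256 mg/h
Convert mg to kg: 6256 / 1e6 = 0.006256 kg/h

0.006256 kg/h


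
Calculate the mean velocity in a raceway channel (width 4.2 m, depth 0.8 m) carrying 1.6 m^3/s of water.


Cross-sectional area = W * d = 4.2 * 0.8 = 3.36 m^2
Velocity = Q / A = 1.6 / 3.36 = 0.47619 m/s

0.47619 m/s


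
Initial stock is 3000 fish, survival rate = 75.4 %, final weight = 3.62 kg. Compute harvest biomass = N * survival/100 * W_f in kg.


Survivors = 3000 * 75.4/100 = 2262 fish
Harvest biomass = survivors * W_f = 2262 * 3.62 = 8188.44 kg

8188.44 kg


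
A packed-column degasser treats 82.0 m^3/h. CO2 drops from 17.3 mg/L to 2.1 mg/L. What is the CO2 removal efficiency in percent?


CO2_out / CO2_in = 2.1 / 17.3 = 0.12138728
Fraction remaining = 0.12138728
efficiency = (1 - 0.12138728) * 100 = 87.8613 %

87.8613 %


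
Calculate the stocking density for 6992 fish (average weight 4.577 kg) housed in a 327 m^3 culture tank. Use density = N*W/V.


Total biomass = 6992 fish * 4.577 kg = 32002.384 kg
Density = total biomass / volume = 32002.384 / 327 = 97.8666 kg/m^3

97.8666 kg/m^3


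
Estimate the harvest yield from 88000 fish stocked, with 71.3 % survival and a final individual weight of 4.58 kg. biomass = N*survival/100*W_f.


Survivors = 88000 * 71.3/100 = 62744 fish
Harvest biomass = survivors * W_f = 62744 * 4.58 = 287367.52 kg

287367.52 kg


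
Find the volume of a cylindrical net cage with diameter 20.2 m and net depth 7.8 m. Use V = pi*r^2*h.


r = d/2 = 20.2/2 = 10.1 m
Base area = pi*r^2 = pi*10.1^2 = 320.47387 m^2
Volume = 320.47387 * 7.8 = 2499.7 m^3

2499.7 m^3


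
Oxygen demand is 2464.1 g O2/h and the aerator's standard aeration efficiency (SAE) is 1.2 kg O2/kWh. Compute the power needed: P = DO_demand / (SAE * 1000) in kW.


SAE in g O2/kWh = 1.2 * 1000 = 1200 g/kWh
P = DO_demand / SAE_g = 2464.1 / 1200 = 2.05342 kW

2.05342 kW


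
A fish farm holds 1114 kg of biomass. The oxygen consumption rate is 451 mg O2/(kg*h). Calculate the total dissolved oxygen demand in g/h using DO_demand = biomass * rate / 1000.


Total O2 consumption (mg/h) = 1114 kg * 451 mg/(kg*h) = 502414 mg/h
Convert to g/h: 502414 / 1000 = 502.414 g/h

502.414 g/h


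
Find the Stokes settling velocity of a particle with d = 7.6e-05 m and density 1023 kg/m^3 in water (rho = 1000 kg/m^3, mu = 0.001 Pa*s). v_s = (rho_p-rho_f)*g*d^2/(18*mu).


Density difference: rho_p - rho_f = 1023 - 1000 = 23 kg/m^3
d^2 = (7.6e-05)^2 = 5.776e-09 m^2
Numerator = (rho_p - rho_f) * g * d^2 = 23 * 9.81 * 5.776e-09 = 1.3032389e-06
Denominator = 18 * mu = 18 * 0.001 = 0.018
v_s = 1.3032389e-06 / 0.018 = 7.24022e-05 m/s
Check: Re = rho_f * v_s * d / mu = 1000 * 7.24022e-05 * 7.6e-05 / 0.001 = 0.0055 < 1, so Stokes' law applies.

7.24022e-05 m/s


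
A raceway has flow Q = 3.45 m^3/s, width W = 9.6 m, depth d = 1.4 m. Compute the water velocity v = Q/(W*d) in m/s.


Cross-sectional area = W * d = 9.6 * 1.4 = 13.44 m^2
Velocity = Q / A = 3.45 / 13.44 = 0.256696 m/s

0.256696 m/s


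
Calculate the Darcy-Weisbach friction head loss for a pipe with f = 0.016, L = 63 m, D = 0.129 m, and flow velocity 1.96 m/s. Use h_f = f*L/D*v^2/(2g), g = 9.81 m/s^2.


v^2 = 1.96^2 = 3.8416 m^2/s^2
L/D = 63/0.129 = 488.37209
h_f = f*(L/D)*v^2/(2g) = 0.016 * 488.37209 * 3.8416 / 19.62 = 1.52997 m

1.52997 m


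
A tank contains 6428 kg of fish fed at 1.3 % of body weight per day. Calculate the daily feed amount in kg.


Feeding rate fraction = 1.3% / 100 = 0.013
Daily feed = 6428 kg * 0.013 = 83.564 kg/day

83.564 kg/day


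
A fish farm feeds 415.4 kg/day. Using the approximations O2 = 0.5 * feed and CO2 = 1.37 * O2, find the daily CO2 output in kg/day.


O2 = 415.4 * 0.5 = 207.7
CO2 = 207.7 * 1.37 = 284.549

284.549 kg/day


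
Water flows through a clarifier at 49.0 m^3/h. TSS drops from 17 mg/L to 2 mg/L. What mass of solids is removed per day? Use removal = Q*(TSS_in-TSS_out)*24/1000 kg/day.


Concentration drop: TSS_in - TSS_out = 17 - 2 = 15 mg/L
Hourly solids removed = Q * dTSS = 49.0 m^3/h * 15 mg/L = 735 g/h  (m^3/h * mg/L = g/h)
Daily solids removed = 735 * 24 = 17640 g/day
Convert g to kg: 17640 / 1000 = 17.64 kg/day

17.64 kg/day


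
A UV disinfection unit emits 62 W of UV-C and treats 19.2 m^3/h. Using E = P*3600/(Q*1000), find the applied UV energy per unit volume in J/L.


Energy delivered per hour = 62 W * 3600 s = 223200 J/h
Volume treated per hour = 19.2 m^3/h * 1000 = 19200 L/h
dose = 223200 / 19200 = 11.625 J/L

11.625 J/L


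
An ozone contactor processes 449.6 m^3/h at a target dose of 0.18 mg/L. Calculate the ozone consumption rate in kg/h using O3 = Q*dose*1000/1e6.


O3 demand (mg/h) = Q * dose * 1000 = 449.6 * 0.18 * 1000 = 80928 mg/h
Convert mg to kg: 80928 / 1e6 = 0.080928 kg/h

0.080928 kg/h


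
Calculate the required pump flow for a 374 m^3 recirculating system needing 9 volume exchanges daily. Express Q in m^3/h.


Daily recirculation volume = 374 m^3 * 9 = 3366 m^3/day
Flow rate Q = daily volume / 24 h = 3366 / 24 = 140.25 m^3/h

140.25 m^3/h


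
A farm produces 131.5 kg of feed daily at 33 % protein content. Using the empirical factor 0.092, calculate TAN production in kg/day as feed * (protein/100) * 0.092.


Protein in feed = 131.5 * 33/100 = 43.395 kg/day
TAN = protein * 0.092 = 43.395 * 0.092 = 3.99234 kg/day

3.99234 kg/day


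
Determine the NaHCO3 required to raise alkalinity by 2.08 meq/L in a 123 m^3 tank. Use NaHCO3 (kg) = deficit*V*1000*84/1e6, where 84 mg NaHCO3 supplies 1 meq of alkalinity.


Tank volume in L = 123 m^3 * 1000 = 123000 L
Total meq required = 2.08 meq/L * 123000 L = 255840 meq
NaHCO3 mass = 255840 meq * 84 mg/meq / 1e6 = 21.4906 kg

21.4906 kg


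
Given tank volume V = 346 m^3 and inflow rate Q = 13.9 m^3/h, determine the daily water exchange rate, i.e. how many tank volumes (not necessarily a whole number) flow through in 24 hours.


Daily flow volume = 13.9 m^3/h * 24 h = 333.6 m^3/day
Exchanges = daily flow / tank volume = 333.6 / 346 = 0.964162 exchanges/day

0.964162 exchanges/day


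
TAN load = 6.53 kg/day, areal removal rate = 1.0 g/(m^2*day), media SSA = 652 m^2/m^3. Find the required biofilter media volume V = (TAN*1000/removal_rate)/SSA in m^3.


A = 6.53*1000 / 1.0 = 6530 m^2
V = 6530 / 652 = 10.0153

10.0153 m^3


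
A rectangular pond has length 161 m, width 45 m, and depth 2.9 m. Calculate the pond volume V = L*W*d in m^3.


Base area = L * W = 161 * 45 = 7245 m^2
Volume = area * depth = 7245 * 2.9 = 21010.5 m^3

21010.5 m^3


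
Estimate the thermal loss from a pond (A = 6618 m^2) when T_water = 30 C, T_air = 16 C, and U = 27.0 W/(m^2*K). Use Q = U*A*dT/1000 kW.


Temperature difference dT = 30 - 16 = 14 K
Heat loss (W) = U * A * dT = 27.0 * 6618 * 14 = 2501604 W
Convert to kW: 2501604 / 1000 = 2501.604 kW

2501.604 kW


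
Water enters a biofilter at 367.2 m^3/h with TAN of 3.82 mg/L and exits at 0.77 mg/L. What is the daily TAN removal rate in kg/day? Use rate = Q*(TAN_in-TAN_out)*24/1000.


Concentration drop: TAN_in - TAN_out = 3.82 - 0.77 = 3.05 mg/L
Hourly TAN removed = Q * dTAN = 367.2 m^3/h * 3.05 mg/L = 1119.96 g/h  (m^3/h * mg/L = g/h)
Daily TAN removed = 1119.96 * 24 = 26879.04 g/day
Convert to kg/day: 26879.04 / 1000 = 26.87904 kg/day

26.87904 kg/day


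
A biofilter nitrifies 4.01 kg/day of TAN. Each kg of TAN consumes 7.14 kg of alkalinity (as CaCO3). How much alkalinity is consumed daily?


Alkalinity factor: 7.14 kg CaCO3 consumed per kg TAN nitrified
alk = 4.01 kg TAN * 7.14 = 28.6314 kg CaCO3/day

28.6314 kg CaCO3/day


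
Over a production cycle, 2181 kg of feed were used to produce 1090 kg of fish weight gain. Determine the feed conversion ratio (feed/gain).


FCR = feed consumed / weight gained
FCR = 2181 kg / 1090 kg = 2.00092

2.00092


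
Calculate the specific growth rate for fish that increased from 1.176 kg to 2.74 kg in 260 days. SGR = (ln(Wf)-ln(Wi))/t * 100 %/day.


ln(W_f) = ln(2.74) = 1.0079579
ln(W_i) = ln(1.176) = 0.16211885
ln(W_f) - ln(W_i) = 1.0079579 - 0.16211885 = 0.84583905
SGR = 0.84583905 / 260 * 100 = 0.325323 %/day

0.325323 %/day


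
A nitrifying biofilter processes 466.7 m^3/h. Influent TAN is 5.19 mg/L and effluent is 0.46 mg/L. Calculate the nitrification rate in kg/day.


Concentration drop: TAN_in - TAN_out = 5.19 - 0.46 = 4.73 mg/L
Hourly TAN removed = Q * dTAN = 466.7 m^3/h * 4.73 mg/L = 2207.491 g/h  (m^3/h * mg/L = g/h)
Daily TAN removed = 2207.491 * 24 = 52979.784 g/day
Convert to kg/day: 52979.784 / 1000 = 52.979784 kg/day

52.979784 kg/day


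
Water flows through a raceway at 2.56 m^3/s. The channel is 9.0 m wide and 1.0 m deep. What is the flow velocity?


Cross-sectional area = W * d = 9.0 * 1.0 = 9 m^2
Velocity = Q / A = 2.56 / 9 = 0.284444 m/s

0.284444 m/s


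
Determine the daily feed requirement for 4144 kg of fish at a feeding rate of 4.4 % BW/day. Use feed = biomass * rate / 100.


Feeding rate fraction = 4.4% / 100 = 0.044
Daily feed = 4144 kg * 0.044 = 182.336 kg/day

182.336 kg/day


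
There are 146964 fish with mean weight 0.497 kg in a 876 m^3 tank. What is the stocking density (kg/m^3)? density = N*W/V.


Total biomass = 146964 fish * 0.497 kg = 73041.108 kg
Density = total biomass / volume = 73041.108 / 876 = 83.3803 kg/m^3

83.3803 kg/m^3


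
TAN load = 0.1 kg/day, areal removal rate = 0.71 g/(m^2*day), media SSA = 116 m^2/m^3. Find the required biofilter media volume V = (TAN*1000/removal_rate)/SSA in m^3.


A = 0.1*1000 / 0.71 = 140.84507 m^2
V = 140.84507 / 116 = 1.21418

1.21418 m^3


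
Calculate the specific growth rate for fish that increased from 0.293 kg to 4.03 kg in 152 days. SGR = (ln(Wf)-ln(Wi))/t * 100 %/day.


ln(W_f) = ln(4.03) = 1.3937664
ln(W_i) = ln(0.293) = -1.2275827
ln(W_f) - ln(W_i) = 1.3937664 - -1.2275827 = 2.6213491
SGR = 2.6213491 / 152 * 100 = 1.72457 %/day

1.72457 %/day


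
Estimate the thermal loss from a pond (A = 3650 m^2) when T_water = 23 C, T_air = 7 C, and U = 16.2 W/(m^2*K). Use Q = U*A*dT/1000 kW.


Temperature difference dT = 23 - 7 = 16 K
Heat loss (W) = U * A * dT = 16.2 * 3650 * 16 = 946080 W
Convert to kW: 946080 / 1000 = 946.08 kW

946.08 kW


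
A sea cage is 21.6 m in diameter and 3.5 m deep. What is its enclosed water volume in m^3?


r = d/2 = 21.6/2 = 10.8 m
Base area = pi*r^2 = pi*10.8^2 = 366.43537 m^2
Volume = 366.43537 * 3.5 = 1282.52 m^3

1282.52 m^3


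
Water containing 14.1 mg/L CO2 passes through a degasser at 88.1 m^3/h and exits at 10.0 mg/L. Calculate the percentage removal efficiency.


CO2_out / CO2_in = 10.0 / 14.1 = 0.70921986
Fraction remaining = 0.70921986
efficiency = (1 - 0.70921986) * 100 = 29.078 %

29.078 %


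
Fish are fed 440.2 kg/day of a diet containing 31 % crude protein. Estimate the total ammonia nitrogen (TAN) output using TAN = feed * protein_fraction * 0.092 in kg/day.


Protein in feed = 440.2 * 31/100 = 136.462 kg/day
TAN = protein * 0.092 = 136.462 * 0.092 = 12.554504 kg/day

12.554504 kg/day


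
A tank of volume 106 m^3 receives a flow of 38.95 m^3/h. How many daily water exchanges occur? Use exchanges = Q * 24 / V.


Daily flow volume = 38.95 m^3/h * 24 h = 934.8 m^3/day
Exchanges = daily flow / tank volume = 934.8 / 106 = 8.81887 exchanges/day

8.81887 exchanges/day


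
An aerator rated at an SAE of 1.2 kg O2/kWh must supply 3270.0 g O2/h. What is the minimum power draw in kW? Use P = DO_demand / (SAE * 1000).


SAE in g O2/kWh = 1.2 * 1000 = 1200 g/kWh
P = DO_demand / SAE_g = 3270.0 / 1200 = 2.725 kW

2.725 kW


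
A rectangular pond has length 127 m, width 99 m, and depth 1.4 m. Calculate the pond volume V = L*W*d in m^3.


Base area = L * W = 127 * 99 = 12573 m^2
Volume = area * depth = 12573 * 1.4 = 17602.2 m^3

17602.2 m^3


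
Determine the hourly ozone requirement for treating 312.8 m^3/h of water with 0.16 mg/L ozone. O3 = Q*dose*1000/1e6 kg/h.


O3 demand (mg/h) = Q * dose * 1000 = 312.8 * 0.16 * 1000 = 50048 mg/h
Convert mg to kg: 50048 / 1e6 = 0.050048 kg/h

0.050048 kg/h


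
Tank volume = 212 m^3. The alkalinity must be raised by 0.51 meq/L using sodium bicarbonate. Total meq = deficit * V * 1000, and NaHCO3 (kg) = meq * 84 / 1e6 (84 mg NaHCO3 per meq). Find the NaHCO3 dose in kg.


Tank volume in L = 212 m^3 * 1000 = 212000 L
Total meq required = 0.51 meq/L * 212000 L = 108120 meq
NaHCO3 mass = 108120 meq * 84 mg/meq / 1e6 = 9.08208 kg

9.08208 kg


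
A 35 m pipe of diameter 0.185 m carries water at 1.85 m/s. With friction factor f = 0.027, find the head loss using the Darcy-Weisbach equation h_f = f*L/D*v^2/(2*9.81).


v^2 = 1.85^2 = 3.4225 m^2/s^2
L/D = 35/0.185 = 189.18919
h_f = f*(L/D)*v^2/(2g) = 0.027 * 189.18919 * 3.4225 / 19.62 = 0.891055 m

0.891055 m


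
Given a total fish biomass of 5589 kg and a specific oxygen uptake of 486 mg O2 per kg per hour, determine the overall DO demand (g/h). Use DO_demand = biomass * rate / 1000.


Total O2 consumption (mg/h) = 5589 kg * 486 mg/(kg*h) = 2716254 mg/h
Convert to g/h: 2716254 / 1000 = 2716.254 g/h

2716.254 g/h


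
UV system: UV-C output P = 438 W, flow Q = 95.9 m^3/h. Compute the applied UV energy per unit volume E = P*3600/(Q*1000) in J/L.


Energy delivered per hour = 438 W * 3600 s = 1576800 J/h
Volume treated per hour = 95.9 m^3/h * 1000 = 95900 L/h
dose = 1576800 / 95900 = 16.4421 J/L

16.4421 J/L


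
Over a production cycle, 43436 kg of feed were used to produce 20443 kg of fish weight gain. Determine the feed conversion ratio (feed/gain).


FCR = feed consumed / weight gained
FCR = 43436 kg / 20443 kg = 2.12474

2.12474


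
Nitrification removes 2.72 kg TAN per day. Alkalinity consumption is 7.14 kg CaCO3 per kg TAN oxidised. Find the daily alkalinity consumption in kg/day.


Alkalinity factor: 7.14 kg CaCO3 consumed per kg TAN nitrified
alk = 2.72 kg TAN * 7.14 = 19.4208 kg CaCO3/day

19.4208 kg CaCO3/day


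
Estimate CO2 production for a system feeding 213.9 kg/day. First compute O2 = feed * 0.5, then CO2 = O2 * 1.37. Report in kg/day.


O2 = 213.9 * 0.5 = 106.95
CO2 = 106.95 * 1.37 = 146.5215

146.5215 kg/day


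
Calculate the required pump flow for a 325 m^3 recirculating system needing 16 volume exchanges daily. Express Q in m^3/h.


Daily recirculation volume = 325 m^3 * 16 = 5200 m^3/day
Flow rate Q = daily volume / 24 h = 5200 / 24 = 216.667 m^3/h

216.667 m^3/h


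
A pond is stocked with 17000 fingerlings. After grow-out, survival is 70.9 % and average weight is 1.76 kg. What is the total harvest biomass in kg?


Survivors = 17000 * 70.9/100 = 12053 fish
Harvest biomass = survivors * W_f = 12053 * 1.76 = 21213.28 kg

21213.28 kg


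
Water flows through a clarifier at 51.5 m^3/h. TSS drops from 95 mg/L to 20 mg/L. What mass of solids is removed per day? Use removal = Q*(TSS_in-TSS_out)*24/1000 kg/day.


Concentration drop: TSS_in - TSS_out = 95 - 20 = 75 mg/L
Hourly solids removed = Q * dTSS = 51.5 m^3/h * 75 mg/L = 3862.5 g/h  (m^3/h * mg/L = g/h)
Daily solids removed = 3862.5 * 24 = 92700 g/day
Convert g to kg: 92700 / 1000 = 92.7 kg/day

92.7 kg/day


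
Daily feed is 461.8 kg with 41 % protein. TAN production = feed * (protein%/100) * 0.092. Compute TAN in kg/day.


Protein in feed = 461.8 * 41/100 = 189.338 kg/day
TAN = protein * 0.092 = 189.338 * 0.092 = 17.419096 kg/day

17.419096 kg/day


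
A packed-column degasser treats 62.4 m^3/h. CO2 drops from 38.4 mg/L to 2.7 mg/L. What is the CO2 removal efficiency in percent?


CO2_out / CO2_in = 2.7 / 38.4 = 0.0703125
Fraction remaining = 0.0703125
efficiency = (1 - 0.0703125) * 100 = 92.9688 %

92.9688 %


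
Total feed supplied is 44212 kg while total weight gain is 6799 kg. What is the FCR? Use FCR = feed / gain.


FCR = feed consumed / weight gained
FCR = 44212 kg / 6799 kg = 6.50272

6.50272


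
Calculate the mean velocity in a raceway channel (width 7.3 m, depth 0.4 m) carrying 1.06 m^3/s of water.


Cross-sectional area = W * d = 7.3 * 0.4 = 2.92 m^2
Velocity = Q / A = 1.06 / 2.92 = 0.363014 m/s

0.363014 m/s


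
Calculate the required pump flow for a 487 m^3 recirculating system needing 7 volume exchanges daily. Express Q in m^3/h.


Daily recirculation volume = 487 m^3 * 7 = 3409 m^3/day
Flow rate Q = daily volume / 24 h = 3409 / 24 = 142.042 m^3/h

142.042 m^3/h


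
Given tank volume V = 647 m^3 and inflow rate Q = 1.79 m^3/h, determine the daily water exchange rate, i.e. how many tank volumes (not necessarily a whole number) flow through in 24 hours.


Daily flow volume = 1.79 m^3/h * 24 h = 42.96 m^3/day
Exchanges = daily flow / tank volume = 42.96 / 647 = 0.0663988 exchanges/day

0.0663988 exchanges/day


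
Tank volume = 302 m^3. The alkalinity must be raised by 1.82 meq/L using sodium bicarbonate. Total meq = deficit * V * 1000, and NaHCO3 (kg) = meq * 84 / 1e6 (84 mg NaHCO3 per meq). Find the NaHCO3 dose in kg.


Tank volume in L = 302 m^3 * 1000 = 302000 L
Total meq required = 1.82 meq/L * 302000 L = 549640 meq
NaHCO3 mass = 549640 meq * 84 mg/meq / 1e6 = 46.1698 kg

46.1698 kg


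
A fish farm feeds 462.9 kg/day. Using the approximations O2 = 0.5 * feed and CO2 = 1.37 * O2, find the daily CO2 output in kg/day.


O2 = 462.9 * 0.5 = 231.45
CO2 = 231.45 * 1.37 = 317.0865

317.0865 kg/day


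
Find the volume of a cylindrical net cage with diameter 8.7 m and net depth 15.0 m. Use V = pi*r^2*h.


r = d/2 = 8.7/2 = 4.35 m
Base area = pi*r^2 = pi*4.35^2 = 59.446787 m^2
Volume = 59.446787 * 15.0 = 891.702 m^3

891.702 m^3


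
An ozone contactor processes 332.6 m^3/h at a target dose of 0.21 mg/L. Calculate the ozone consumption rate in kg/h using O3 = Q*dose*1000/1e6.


O3 demand (mg/h) = Q * dose * 1000 = 332.6 * 0.21 * 1000 = 69846 mg/h
Convert mg to kg: 69846 / 1e6 = 0.069846 kg/h

0.069846 kg/h


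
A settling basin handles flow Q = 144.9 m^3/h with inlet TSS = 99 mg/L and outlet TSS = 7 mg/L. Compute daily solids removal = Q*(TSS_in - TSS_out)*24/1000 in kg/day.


Concentration drop: TSS_in - TSS_out = 99 - 7 = 92 mg/L
Hourly solids removed = Q * dTSS = 144.9 m^3/h * 92 mg/L = 13330.8 g/h  (m^3/h * mg/L = g/h)
Daily solids removed = 13330.8 * 24 = 319939.2 g/day
Convert g to kg: 319939.2 / 1000 = 319.9392 kg/day

319.9392 kg/day


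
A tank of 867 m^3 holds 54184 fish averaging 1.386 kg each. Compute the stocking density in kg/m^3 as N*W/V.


Total biomass = 54184 fish * 1.386 kg = 75099.024 kg
Density = total biomass / volume = 75099.024 / 867 = 86.6194 kg/m^3

86.6194 kg/m^3


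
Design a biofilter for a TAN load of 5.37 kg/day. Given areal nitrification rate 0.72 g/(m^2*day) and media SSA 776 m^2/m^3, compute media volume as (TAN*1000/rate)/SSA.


A = 5.37*1000 / 0.72 = 7458.3333 m^2
V = 7458.3333 / 776 = 9.61125

9.61125 m^3


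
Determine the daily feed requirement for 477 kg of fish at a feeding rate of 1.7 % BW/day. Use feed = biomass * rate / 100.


Feeding rate fraction = 1.7% / 100 = 0.017
Daily feed = 477 kg * 0.017 = 8.109 kg/day

8.109 kg/day


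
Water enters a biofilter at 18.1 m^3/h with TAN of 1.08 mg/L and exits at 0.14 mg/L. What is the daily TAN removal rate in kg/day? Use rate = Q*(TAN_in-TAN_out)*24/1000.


Concentration drop: TAN_in - TAN_out = 1.08 - 0.14 = 0.94 mg/L
Hourly TAN removed = Q * dTAN = 18.1 m^3/h * 0.94 mg/L = 17.014 g/h  (m^3/h * mg/L = g/h)
Daily TAN removed = 17.014 * 24 = 408.336 g/day
Convert to kg/day: 408.336 / 1000 = 0.408336 kg/day

0.408336 kg/day


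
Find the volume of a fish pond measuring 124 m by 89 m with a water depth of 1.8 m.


Base area = L * W = 124 * 89 = 11036 m^2
Volume = area * depth = 11036 * 1.8 = 19864.8 m^3

19864.8 m^3


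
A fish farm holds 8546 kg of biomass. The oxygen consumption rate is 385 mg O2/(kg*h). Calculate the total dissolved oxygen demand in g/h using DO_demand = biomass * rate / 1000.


Total O2 consumption (mg/h) = 8546 kg * 385 mg/(kg*h) = 3290210 mg/h
Convert to g/h: 3290210 / 1000 = 3290.21 g/h

3290.21 g/h


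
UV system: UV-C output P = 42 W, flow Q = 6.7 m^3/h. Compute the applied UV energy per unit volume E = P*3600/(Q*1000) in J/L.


Energy delivered per hour = 42 W * 3600 s = 151200 J/h
Volume treated per hour = 6.7 m^3/h * 1000 = 6700 L/h
dose = 151200 / 6700 = 22.5672 J/L

22.5672 J/L


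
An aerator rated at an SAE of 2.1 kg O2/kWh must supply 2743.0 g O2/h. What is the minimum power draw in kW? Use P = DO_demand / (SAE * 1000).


SAE in g O2/kWh = 2.1 * 1000 = 2100 g/kWh
P = DO_demand / SAE_g = 2743.0 / 2100 = 1.30619 kW

1.30619 kW


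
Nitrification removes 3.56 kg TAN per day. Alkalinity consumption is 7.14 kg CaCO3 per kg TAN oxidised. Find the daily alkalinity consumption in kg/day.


Alkalinity factor: 7.14 kg CaCO3 consumed per kg TAN nitrified
alk = 3.56 kg TAN * 7.14 = 25.4184 kg CaCO3/day

25.4184 kg CaCO3/day


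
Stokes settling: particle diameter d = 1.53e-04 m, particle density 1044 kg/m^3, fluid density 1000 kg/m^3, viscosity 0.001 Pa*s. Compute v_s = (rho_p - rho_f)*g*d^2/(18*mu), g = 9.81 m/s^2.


Density difference: rho_p - rho_f = 1044 - 1000 = 44 kg/m^3
d^2 = (1.53e-04)^2 = 2.3409e-08 m^2
Numerator = (rho_p - rho_f) * g * d^2 = 44 * 9.81 * 2.3409e-08 = 1.0104261e-05
Denominator = 18 * mu = 18 * 0.001 = 0.018
v_s = 1.0104261e-05 / 0.018 = 5.61348e-04 m/s
Check: Re = rho_f * v_s * d / mu = 1000 * 5.61348e-04 * 1.53e-04 / 0.001 = 0.0859 < 1, so Stokes' law applies.

5.61348e-04 m/s


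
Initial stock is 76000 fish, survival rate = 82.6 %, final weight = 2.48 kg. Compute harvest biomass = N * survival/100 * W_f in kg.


Survivors = 76000 * 82.6/100 = 62776 fish
Harvest biomass = survivors * W_f = 62776 * 2.48 = 155684.48 kg

155684.48 kg


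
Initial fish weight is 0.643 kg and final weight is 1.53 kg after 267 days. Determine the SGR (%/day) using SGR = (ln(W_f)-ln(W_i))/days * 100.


ln(W_f) = ln(1.53) = 0.42526774
ln(W_i) = ln(0.643) = -0.44161055
ln(W_f) - ln(W_i) = 0.42526774 - -0.44161055 = 0.86687829
SGR = 0.86687829 / 267 * 100 = 0.324674 %/day

0.324674 %/day


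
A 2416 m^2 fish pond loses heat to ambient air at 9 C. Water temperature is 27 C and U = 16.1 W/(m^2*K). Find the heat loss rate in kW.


Temperature difference dT = 27 - 9 = 18 K
Heat loss (W) = U * A * dT = 16.1 * 2416 * 18 = 700156.8 W
Convert to kW: 700156.8 / 1000 = 700.1568 kW

700.1568 kW


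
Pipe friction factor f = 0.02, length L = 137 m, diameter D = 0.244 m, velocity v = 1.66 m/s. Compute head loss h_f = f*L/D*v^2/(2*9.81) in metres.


v^2 = 1.66^2 = 2.7556 m^2/s^2
L/D = 137/0.244 = 561.47541
h_f = f*(L/D)*v^2/(2g) = 0.02 * 561.47541 * 2.7556 / 19.62 = 1.57717 m

1.57717 m


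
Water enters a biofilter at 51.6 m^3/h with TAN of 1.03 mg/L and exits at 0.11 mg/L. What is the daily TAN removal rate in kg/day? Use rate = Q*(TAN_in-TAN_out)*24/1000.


Concentration drop: TAN_in - TAN_out = 1.03 - 0.11 = 0.92 mg/L
Hourly TAN removed = Q * dTAN = 51.6 m^3/h * 0.92 mg/L = 47.472 g/h  (m^3/h * mg/L = g/h)
Daily TAN removed = 47.472 * 24 = 1139.328 g/day
Convert to kg/day: 1139.328 / 1000 = 1.139328 kg/day

1.139328 kg/day


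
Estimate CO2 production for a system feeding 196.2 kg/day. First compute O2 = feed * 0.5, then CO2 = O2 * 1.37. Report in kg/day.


O2 = 196.2 * 0.5 = 98.1
CO2 = 98.1 * 1.37 = 134.397

134.397 kg/day


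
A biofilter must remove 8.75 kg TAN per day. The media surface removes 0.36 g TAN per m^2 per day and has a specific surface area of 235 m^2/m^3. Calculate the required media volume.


A = 8.75*1000 / 0.36 = 24305.556 m^2
V = 24305.556 / 235 = 103.428

103.428 m^3


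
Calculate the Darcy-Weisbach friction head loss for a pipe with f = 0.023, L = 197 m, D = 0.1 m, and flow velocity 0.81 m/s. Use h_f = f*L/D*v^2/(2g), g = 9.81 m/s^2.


v^2 = 0.81^2 = 0.6561 m^2/s^2
L/D = 197/0.1 = 1970
h_f = f*(L/D)*v^2/(2g) = 0.023 * 1970 * 0.6561 / 19.62 = 1.51518 m

1.51518 m


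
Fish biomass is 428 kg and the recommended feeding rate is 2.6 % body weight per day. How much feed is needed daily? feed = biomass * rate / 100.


Feeding rate fraction = 2.6% / 100 = 0.026
Daily feed = 428 kg * 0.026 = 11.128 kg/day

11.128 kg/day


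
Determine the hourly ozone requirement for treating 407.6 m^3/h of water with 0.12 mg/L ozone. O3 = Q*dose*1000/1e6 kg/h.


O3 demand (mg/h) = Q * dose * 1000 = 407.6 * 0.12 * 1000 = 48912 mg/h
Convert mg to kg: 48912 / 1e6 = 0.048912 kg/h

0.048912 kg/h


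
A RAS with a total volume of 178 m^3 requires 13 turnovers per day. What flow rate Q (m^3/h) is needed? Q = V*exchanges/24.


Daily recirculation volume = 178 m^3 * 13 = 2314 m^3/day
Flow rate Q = daily volume / 24 h = 2314 / 24 = 96.4167 m^3/h

96.4167 m^3/h


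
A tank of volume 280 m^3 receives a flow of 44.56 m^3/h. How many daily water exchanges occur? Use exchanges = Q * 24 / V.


Daily flow volume = 44.56 m^3/h * 24 h = 1069.44 m^3/day
Exchanges = daily flow / tank volume = 1069.44 / 280 = 3.81943 exchanges/day

3.81943 exchanges/day


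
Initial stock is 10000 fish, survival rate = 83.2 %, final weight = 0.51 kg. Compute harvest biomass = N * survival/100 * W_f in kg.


Survivors = 10000 * 83.2/100 = 8320 fish
Harvest biomass = survivors * W_f = 8320 * 0.51 = 4243.2 kg

4243.2 kg


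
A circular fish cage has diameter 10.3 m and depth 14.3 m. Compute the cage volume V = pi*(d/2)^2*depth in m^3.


r = d/2 = 10.3/2 = 5.15 m
Base area = pi*r^2 = pi*5.15^2 = 83.322891 m^2
Volume = 83.322891 * 14.3 = 1191.52 m^3

1191.52 m^3


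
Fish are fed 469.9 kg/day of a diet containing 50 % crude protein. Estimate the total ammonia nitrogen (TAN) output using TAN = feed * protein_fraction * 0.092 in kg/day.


Protein in feed = 469.9 * 50/100 = 234.95 kg/day
TAN = protein * 0.092 = 234.95 * 0.092 = 21.6154 kg/day

21.6154 kg/day


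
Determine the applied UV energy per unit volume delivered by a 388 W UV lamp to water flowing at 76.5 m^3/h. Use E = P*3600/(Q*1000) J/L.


Energy delivered per hour = 388 W * 3600 s = 1396800 J/h
Volume treated per hour = 76.5 m^3/h * 1000 = 76500 L/h
dose = 1396800 / 76500 = 18.2588 J/L

18.2588 J/L


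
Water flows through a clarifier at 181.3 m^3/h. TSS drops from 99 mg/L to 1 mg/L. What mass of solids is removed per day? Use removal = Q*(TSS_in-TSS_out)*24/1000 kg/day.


Concentration drop: TSS_in - TSS_out = 99 - 1 = 98 mg/L
Hourly solids removed = Q * dTSS = 181.3 m^3/h * 98 mg/L = 17767.4 g/h  (m^3/h * mg/L = g/h)
Daily solids removed = 17767.4 * 24 = 426417.6 g/day
Convert g to kg: 426417.6 / 1000 = 426.4176 kg/day

426.4176 kg/day


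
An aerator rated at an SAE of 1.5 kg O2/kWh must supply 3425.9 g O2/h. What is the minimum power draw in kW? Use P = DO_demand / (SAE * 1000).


SAE in g O2/kWh = 1.5 * 1000 = 1500 g/kWh
P = DO_demand / SAE_g = 3425.9 / 1500 = 2.28393 kW

2.28393 kW


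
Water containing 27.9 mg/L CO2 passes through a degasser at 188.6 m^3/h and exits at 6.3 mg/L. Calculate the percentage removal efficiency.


CO2_out / CO2_in = 6.3 / 27.9 = 0.22580645
Fraction remaining = 0.22580645
efficiency = (1 - 0.22580645) * 100 = 77.4194 %

77.4194 %


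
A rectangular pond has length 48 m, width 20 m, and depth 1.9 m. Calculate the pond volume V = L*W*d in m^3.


Base area = L * W = 48 * 20 = 960 m^2
Volume = area * depth = 960 * 1.9 = 1824 m^3

1824 m^3


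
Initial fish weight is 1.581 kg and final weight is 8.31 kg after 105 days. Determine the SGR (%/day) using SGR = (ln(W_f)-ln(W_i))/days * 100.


ln(W_f) = ln(8.31) = 2.1174596
ln(W_i) = ln(1.581) = 0.45805756
ln(W_f) - ln(W_i) = 2.1174596 - 0.45805756 = 1.659402
SGR = 1.659402 / 105 * 100 = 1.58038 %/day

1.58038 %/day


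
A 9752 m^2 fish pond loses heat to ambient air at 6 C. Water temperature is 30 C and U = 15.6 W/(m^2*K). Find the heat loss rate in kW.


Temperature difference dT = 30 - 6 = 24 K
Heat loss (W) = U * A * dT = 15.6 * 9752 * 24 = 3651148.8 W
Convert to kW: 3651148.8 / 1000 = 3651.1488 kW

3651.1488 kW


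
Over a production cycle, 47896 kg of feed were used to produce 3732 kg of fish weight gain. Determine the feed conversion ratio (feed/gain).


FCR = feed consumed / weight gained
FCR = 47896 kg / 3732 kg = 12.8339

12.8339


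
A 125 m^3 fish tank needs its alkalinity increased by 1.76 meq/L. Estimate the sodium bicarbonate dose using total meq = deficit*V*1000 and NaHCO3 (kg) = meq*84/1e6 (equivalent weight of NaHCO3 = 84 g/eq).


Tank volume in L = 125 m^3 * 1000 = 125000 L
Total meq required = 1.76 meq/L * 125000 L = 220000 meq
NaHCO3 mass = 220000 meq * 84 mg/meq / 1e6 = 18.48 kg

18.48 kg


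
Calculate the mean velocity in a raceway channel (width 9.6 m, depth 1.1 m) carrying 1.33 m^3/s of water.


Cross-sectional area = W * d = 9.6 * 1.1 = 10.56 m^2
Velocity = Q / A = 1.33 / 10.56 = 0.125947 m/s

0.125947 m/s


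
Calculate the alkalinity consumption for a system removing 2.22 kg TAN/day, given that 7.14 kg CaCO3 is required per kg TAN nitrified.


Alkalinity factor: 7.14 kg CaCO3 consumed per kg TAN nitrified
alk = 2.22 kg TAN * 7.14 = 15.8508 kg CaCO3/day

15.8508 kg CaCO3/day


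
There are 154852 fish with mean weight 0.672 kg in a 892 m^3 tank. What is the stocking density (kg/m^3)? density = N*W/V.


Total biomass = 154852 fish * 0.672 kg = 104060.544 kg
Density = total biomass / volume = 104060.544 / 892 = 116.66 kg/m^3

116.66 kg/m^3


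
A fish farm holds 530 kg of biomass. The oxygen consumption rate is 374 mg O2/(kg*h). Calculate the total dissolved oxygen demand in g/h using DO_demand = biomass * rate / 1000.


Total O2 consumption (mg/h) = 530 kg * 374 mg/(kg*h) = 198220 mg/h
Convert to g/h: 198220 / 1000 = 198.22 g/h

198.22 g/h


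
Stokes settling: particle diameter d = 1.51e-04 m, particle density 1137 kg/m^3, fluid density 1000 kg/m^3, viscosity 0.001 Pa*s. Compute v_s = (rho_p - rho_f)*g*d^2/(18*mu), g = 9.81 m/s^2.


Density difference: rho_p - rho_f = 1137 - 1000 = 137 kg/m^3
d^2 = (1.51e-04)^2 = 2.2801e-08 m^2
Numerator = (rho_p - rho_f) * g * d^2 = 137 * 9.81 * 2.2801e-08 = 3.064386e-05
Denominator = 18 * mu = 18 * 0.001 = 0.018
v_s = 3.064386e-05 / 0.018 = 0.00170244 m/s
Check: Re = rho_f * v_s * d / mu = 1000 * 0.00170244 * 1.51e-04 / 0.001 = 0.257 < 1, so Stokes' law applies.

0.00170244 m/s


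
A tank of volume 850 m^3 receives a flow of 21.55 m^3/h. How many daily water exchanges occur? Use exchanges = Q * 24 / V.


Daily flow volume = 21.55 m^3/h * 24 h = 517.2 m^3/day
Exchanges = daily flow / tank volume = 517.2 / 850 = 0.608471 exchanges/day

0.608471 exchanges/day


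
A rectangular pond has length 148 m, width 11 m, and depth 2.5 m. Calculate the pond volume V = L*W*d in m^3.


Base area = L * W = 148 * 11 = 1628 m^2
Volume = area * depth = 1628 * 2.5 = 4070 m^3

4070 m^3


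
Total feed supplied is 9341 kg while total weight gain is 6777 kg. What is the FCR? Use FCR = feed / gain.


FCR = feed consumed / weight gained
FCR = 9341 kg / 6777 kg = 1.37834

1.37834


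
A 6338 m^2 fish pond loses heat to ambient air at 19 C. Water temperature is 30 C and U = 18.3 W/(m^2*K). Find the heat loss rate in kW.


Temperature difference dT = 30 - 19 = 11 K
Heat loss (W) = U * A * dT = 18.3 * 6338 * 11 = 1275839.4 W
Convert to kW: 1275839.4 / 1000 = 1275.8394 kW

1275.8394 kW


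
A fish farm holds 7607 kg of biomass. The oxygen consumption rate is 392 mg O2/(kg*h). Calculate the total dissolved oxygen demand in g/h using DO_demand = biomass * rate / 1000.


Total O2 consumption (mg/h) = 7607 kg * 392 mg/(kg*h) = 2981944 mg/h
Convert to g/h: 2981944 / 1000 = 2981.944 g/h

2981.944 g/h


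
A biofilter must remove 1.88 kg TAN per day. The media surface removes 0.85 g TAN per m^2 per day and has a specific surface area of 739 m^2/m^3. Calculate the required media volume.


A = 1.88*1000 / 0.85 = 2211.7647 m^2
V = 2211.7647 / 739 = 2.99292

2.99292 m^3


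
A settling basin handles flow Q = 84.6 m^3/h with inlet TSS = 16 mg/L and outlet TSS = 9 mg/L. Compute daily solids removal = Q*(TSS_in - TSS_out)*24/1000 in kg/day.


Concentration drop: TSS_in - TSS_out = 16 - 9 = 7 mg/L
Hourly solids removed = Q * dTSS = 84.6 m^3/h * 7 mg/L = 592.2 g/h  (m^3/h * mg/L = g/h)
Daily solids removed = 592.2 * 24 = 14212.8 g/day
Convert g to kg: 14212.8 / 1000 = 14.2128 kg/day

14.2128 kg/day


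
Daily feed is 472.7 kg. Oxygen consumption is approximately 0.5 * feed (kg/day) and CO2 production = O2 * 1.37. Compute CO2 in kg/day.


O2 = 472.7 * 0.5 = 236.35
CO2 = 236.35 * 1.37 = 323.7995

323.7995 kg/day


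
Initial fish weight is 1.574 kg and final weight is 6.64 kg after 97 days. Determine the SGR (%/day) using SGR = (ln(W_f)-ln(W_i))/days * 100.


ln(W_f) = ln(6.64) = 1.893112
ln(W_i) = ln(1.574) = 0.45362015
ln(W_f) - ln(W_i) = 1.893112 - 0.45362015 = 1.4394919
SGR = 1.4394919 / 97 * 100 = 1.48401 %/day

1.48401 %/day


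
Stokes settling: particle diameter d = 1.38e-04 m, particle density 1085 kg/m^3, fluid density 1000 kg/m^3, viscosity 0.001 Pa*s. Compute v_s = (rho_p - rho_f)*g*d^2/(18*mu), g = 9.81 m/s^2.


Density difference: rho_p - rho_f = 1085 - 1000 = 85 kg/m^3
d^2 = (1.38e-04)^2 = 1.9044e-08 m^2
Numerator = (rho_p - rho_f) * g * d^2 = 85 * 9.81 * 1.9044e-08 = 1.5879839e-05
Denominator = 18 * mu = 18 * 0.001 = 0.018
v_s = 1.5879839e-05 / 0.018 = 8.82213e-04 m/s
Check: Re = rho_f * v_s * d / mu = 1000 * 8.82213e-04 * 1.38e-04 / 0.001 = 0.122 < 1, so Stokes' law applies.

8.82213e-04 m/s


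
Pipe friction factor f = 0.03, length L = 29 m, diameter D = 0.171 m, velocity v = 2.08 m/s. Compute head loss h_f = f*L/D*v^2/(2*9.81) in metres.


v^2 = 2.08^2 = 4.3264 m^2/s^2
L/D = 29/0.171 = 169.59064
h_f = f*(L/D)*v^2/(2g) = 0.03 * 169.59064 * 4.3264 / 19.62 = 1.12189 m

1.12189 m


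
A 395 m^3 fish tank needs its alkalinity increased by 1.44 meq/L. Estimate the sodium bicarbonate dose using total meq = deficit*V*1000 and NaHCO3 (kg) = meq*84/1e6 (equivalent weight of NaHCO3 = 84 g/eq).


Tank volume in L = 395 m^3 * 1000 = 395000 L
Total meq required = 1.44 meq/L * 395000 L = 568800 meq
NaHCO3 mass = 568800 meq * 84 mg/meq / 1e6 = 47.7792 kg

47.7792 kg


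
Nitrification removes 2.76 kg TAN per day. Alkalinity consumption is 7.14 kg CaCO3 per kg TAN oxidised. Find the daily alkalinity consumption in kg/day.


Alkalinity factor: 7.14 kg CaCO3 consumed per kg TAN nitrified
alk = 2.76 kg TAN * 7.14 = 19.7064 kg CaCO3/day

19.7064 kg CaCO3/day


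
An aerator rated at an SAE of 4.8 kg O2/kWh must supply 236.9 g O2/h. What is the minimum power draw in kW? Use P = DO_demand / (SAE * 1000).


SAE in g O2/kWh = 4.8 * 1000 = 4800 g/kWh
P = DO_demand / SAE_g = 236.9 / 4800 = 0.0493542 kW

0.0493542 kW


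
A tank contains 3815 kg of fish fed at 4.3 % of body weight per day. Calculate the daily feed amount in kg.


Feeding rate fraction = 4.3% / 100 = 0.043
Daily feed = 3815 kg * 0.043 = 164.045 kg/day

164.045 kg/day


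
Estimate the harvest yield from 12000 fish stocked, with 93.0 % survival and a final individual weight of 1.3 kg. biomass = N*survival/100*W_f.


Survivors = 12000 * 93.0/100 = 11160 fish
Harvest biomass = survivors * W_f = 11160 * 1.3 = 14508 kg

14508 kg


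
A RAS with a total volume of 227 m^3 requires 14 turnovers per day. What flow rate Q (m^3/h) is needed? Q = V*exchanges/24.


Daily recirculation volume = 227 m^3 * 14 = 3178 m^3/day
Flow rate Q = daily volume / 24 h = 3178 / 24 = 132.417 m^3/h

132.417 m^3/h


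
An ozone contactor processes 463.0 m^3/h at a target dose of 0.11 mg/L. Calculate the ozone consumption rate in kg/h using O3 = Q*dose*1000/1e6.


O3 demand (mg/h) = Q * dose * 1000 = 463.0 * 0.11 * 1000 = 50930 mg/h
Convert mg to kg: 50930 / 1e6 = 0.05093 kg/h

0.05093 kg/h


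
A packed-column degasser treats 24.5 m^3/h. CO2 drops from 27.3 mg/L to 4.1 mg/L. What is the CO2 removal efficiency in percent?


CO2_out / CO2_in = 4.1 / 27.3 = 0.15018315
Fraction remaining = 0.15018315
efficiency = (1 - 0.15018315) * 100 = 84.9817 %

84.9817 %


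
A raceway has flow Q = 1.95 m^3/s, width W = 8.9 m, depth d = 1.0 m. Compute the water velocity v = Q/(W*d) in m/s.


Cross-sectional area = W * d = 8.9 * 1.0 = 8.9 m^2
Velocity = Q / A = 1.95 / 8.9 = 0.219101 m/s

0.219101 m/s


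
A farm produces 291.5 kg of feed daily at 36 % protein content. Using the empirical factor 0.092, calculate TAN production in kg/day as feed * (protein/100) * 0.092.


Protein in feed = 291.5 * 36/100 = 104.94 kg/day
TAN = protein * 0.092 = 104.94 * 0.092 = 9.65448 kg/day

9.65448 kg/day


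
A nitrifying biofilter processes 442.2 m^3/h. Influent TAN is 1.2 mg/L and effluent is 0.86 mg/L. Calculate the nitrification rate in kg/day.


Concentration drop: TAN_in - TAN_out = 1.2 - 0.86 = 0.34 mg/L
Hourly TAN removed = Q * dTAN = 442.2 m^3/h * 0.34 mg/L = 150.348 g/h  (m^3/h * mg/L = g/h)
Daily TAN removed = 150.348 * 24 = 3608.352 g/day
Convert to kg/day: 3608.352 / 1000 = 3.608352 kg/day

3.608352 kg/day


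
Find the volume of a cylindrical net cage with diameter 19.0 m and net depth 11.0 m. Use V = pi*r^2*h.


r = d/2 = 19.0/2 = 9.5 m
Base area = pi*r^2 = pi*9.5^2 = 283.52874 m^2
Volume = 283.52874 * 11.0 = 3118.82 m^3

3118.82 m^3


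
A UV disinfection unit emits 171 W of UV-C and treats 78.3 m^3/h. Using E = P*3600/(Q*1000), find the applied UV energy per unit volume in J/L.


Energy delivered per hour = 171 W * 3600 s = 615600 J/h
Volume treated per hour = 78.3 m^3/h * 1000 = 78300 L/h
dose = 615600 / 78300 = 7.86207 J/L

7.86207 J/L


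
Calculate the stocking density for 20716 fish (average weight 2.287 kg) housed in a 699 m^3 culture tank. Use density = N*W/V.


Total biomass = 20716 fish * 2.287 kg = 47377.492 kg
Density = total biomass / volume = 47377.492 / 699 = 67.779 kg/m^3

67.779 kg/m^3


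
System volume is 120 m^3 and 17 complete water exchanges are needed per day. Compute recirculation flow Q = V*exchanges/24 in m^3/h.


Daily recirculation volume = 120 m^3 * 17 = 2040 m^3/day
Flow rate Q = daily volume / 24 h = 2040 / 24 = 85 m^3/h

85 m^3/h


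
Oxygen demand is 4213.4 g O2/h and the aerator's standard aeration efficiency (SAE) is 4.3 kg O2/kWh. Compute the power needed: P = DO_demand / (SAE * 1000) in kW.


SAE in g O2/kWh = 4.3 * 1000 = 4300 g/kWh
P = DO_demand / SAE_g = 4213.4 / 4300 = 0.97986 kW

0.97986 kW


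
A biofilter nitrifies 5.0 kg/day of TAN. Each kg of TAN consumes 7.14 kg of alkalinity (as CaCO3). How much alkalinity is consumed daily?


Alkalinity factor: 7.14 kg CaCO3 consumed per kg TAN nitrified
alk = 5.0 kg TAN * 7.14 = 35.7 kg CaCO3/day

35.7 kg CaCO3/day


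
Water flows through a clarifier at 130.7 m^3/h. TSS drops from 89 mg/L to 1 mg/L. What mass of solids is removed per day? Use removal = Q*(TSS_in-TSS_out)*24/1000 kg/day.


Concentration drop: TSS_in - TSS_out = 89 - 1 = 88 mg/L
Hourly solids removed = Q * dTSS = 130.7 m^3/h * 88 mg/L = 11501.6 g/h  (m^3/h * mg/L = g/h)
Daily solids removed = 11501.6 * 24 = 276038.4 g/day
Convert g to kg: 276038.4 / 1000 = 276.0384 kg/day

276.0384 kg/day
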